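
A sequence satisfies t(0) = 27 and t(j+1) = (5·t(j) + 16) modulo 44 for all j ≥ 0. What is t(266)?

Listing terms: t(0) = 27,  t(1) = 19,  t(2) = 23,  t(3) = 43,  t(4) = 11,  t(5) = 27.
The sequence repeats with period 5.
(266 - 0) mod 5 = 1, so t(266) = t(1) = 19.

19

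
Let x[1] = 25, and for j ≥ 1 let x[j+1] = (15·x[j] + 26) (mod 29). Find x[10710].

19

Computing terms: x[1] = 25; x[2] = 24; x[3] = 9; x[4] = 16; x[5] = 5; x[6] = 14; x[7] = 4; x[8] = 28; x[9] = 11; x[10] = 17; x[11] = 20; x[12] = 7; x[13] = 15; x[14] = 19; x[15] = 21; x[16] = 22; x[17] = 8; x[18] = 1; x[19] = 12; x[20] = 3; x[21] = 13; x[22] = 18; x[23] = 6; x[24] = 0; x[25] = 26; x[26] = 10; x[27] = 2; x[28] = 27; x[29] = 25.
Since x[29] = x[1] = 25, the sequence is periodic with period 28.
So x[10710] = x[1 + ((10710-1) mod 28)] = x[14] = 19.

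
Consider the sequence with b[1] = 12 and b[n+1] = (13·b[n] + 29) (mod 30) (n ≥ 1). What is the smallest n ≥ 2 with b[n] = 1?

12

Listing terms: b[1] = 12; b[2] = 5; b[3] = 4; b[4] = 21; b[5] = 2; b[6] = 25; b[7] = 24; b[8] = 11; b[9] = 22; b[10] = 15; b[11] = 14; b[12] = 1; b[13] = 12.
The sequence repeats with period 12.
The value 1 first appears (with n ≥ 2) at b[12].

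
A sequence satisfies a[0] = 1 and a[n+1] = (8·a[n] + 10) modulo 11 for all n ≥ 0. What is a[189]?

3

a[0] = 1, a[1] = 7, a[2] = 0, a[3] = 10, a[4] = 2, a[5] = 4, a[6] = 9, a[7] = 5, a[8] = 6, a[9] = 3, a[10] = 1.
Since a[10] = a[0] = 1, the sequence is periodic with period 10.
(189 - 0) mod 10 = 9, so a[189] = a[9] = 3.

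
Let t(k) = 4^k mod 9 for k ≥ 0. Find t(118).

Listing terms: t(0) = 1; t(1) = 4; t(2) = 7; t(3) = 1.
The sequence repeats with period 3.
(118 - 0) mod 3 = 1, so t(118) = t(1) = 4.

4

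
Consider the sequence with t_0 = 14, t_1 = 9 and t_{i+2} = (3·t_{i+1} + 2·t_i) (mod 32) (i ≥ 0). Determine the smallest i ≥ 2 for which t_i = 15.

t_0 = 14,  t_1 = 9,  t_2 = 23,  t_3 = 23,  t_4 = 19,  t_5 = 7,  t_6 = 27,  t_7 = 31,  t_8 = 19,  t_9 = 23,  t_{10} = 11,  t_{11} = 15,  t_{12} = 3,  t_{13} = 7,  t_{14} = 27.
Since (t_{13}, t_{14}) = (t_5, t_6) = (7, 27) (two consecutive terms determine the rest), the sequence is eventually periodic: after a pre-period of length 5 it cycles with period 8.
The value 15 first appears (with i ≥ 2) at t_{11}.

11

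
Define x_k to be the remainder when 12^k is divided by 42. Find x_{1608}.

36

Listing terms: x_0 = 1,  x_1 = 12,  x_2 = 18,  x_3 = 6,  x_4 = 30,  x_5 = 24,  x_6 = 36,  x_7 = 12.
Since x_7 = x_1 = 12, the sequence is eventually periodic: after a pre-period of length 1 it cycles with period 6.
For k ≥ 1, x_k depends only on (k - 1) mod 6. (1608 - 1) mod 6 = 5, so x_{1608} = x_6 = 36.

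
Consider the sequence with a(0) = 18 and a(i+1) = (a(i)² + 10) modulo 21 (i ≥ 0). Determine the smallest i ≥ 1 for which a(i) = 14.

a(0) = 18; a(1) = 19; a(2) = 14; a(3) = 17; a(4) = 5; a(5) = 14.
Since a(5) = a(2) = 14, the sequence is eventually periodic: after a pre-period of length 2 it cycles with period 3.
The value 14 first appears (with i ≥ 1) at a(2).

2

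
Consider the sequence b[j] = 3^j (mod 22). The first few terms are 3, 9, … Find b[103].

Computing terms: b[1] = 3, b[2] = 9, b[3] = 5, b[4] = 15, b[5] = 1, b[6] = 3.
Since b[6] = b[1] = 3, the sequence is periodic with period 5.
(103 - 1) mod 5 = 2, so b[103] = b[3] = 5.

5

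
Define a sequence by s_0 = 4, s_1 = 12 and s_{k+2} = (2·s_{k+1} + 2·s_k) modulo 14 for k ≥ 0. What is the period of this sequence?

Computing terms: s_0 = 4, s_1 = 12, s_2 = 4, s_3 = 4, s_4 = 2, s_5 = 12, s_6 = 0, s_7 = 10, s_8 = 6, s_9 = 4, s_{10} = 6, s_{11} = 6, s_{12} = 10, s_{13} = 4, s_{14} = 0, s_{15} = 8, s_{16} = 2, s_{17} = 6, s_{18} = 2, s_{19} = 2, s_{20} = 8, s_{21} = 6, s_{22} = 0, s_{23} = 12, s_{24} = 10, s_{25} = 2, s_{26} = 10, s_{27} = 10, s_{28} = 12, s_{29} = 2, s_{30} = 0, s_{31} = 4, s_{32} = 8, s_{33} = 10, s_{34} = 8, s_{35} = 8, s_{36} = 4, s_{37} = 10, s_{38} = 0, s_{39} = 6, s_{40} = 12, s_{41} = 8, s_{42} = 12, s_{43} = 12, s_{44} = 6, s_{45} = 8, s_{46} = 0, s_{47} = 2, s_{48} = 4, s_{49} = 12.
The sequence repeats with period 48.

48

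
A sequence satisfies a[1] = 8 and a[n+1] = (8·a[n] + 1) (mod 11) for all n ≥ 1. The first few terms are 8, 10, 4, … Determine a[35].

1

Computing terms: a[1] = 8,  a[2] = 10,  a[3] = 4,  a[4] = 0,  a[5] = 1,  a[6] = 9,  a[7] = 7,  a[8] = 2,  a[9] = 6,  a[10] = 5,  a[11] = 8.
The sequence repeats with period 10.
So a[35] = a[1 + ((35-1) mod 10)] = a[5] = 1.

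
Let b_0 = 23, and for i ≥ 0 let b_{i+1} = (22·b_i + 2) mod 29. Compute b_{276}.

b_0 = 23; b_1 = 15; b_2 = 13; b_3 = 27; b_4 = 16; b_5 = 6; b_6 = 18; b_7 = 21; b_8 = 0; b_9 = 2; b_{10} = 17; b_{11} = 28; b_{12} = 9; b_{13} = 26; b_{14} = 23.
Since b_{14} = b_0 = 23, the sequence is periodic with period 14.
(276 - 0) mod 14 = 10, so b_{276} = b_{10} = 17.

17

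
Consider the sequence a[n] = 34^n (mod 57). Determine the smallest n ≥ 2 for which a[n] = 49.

6

Listing terms: a[1] = 34,  a[2] = 16,  a[3] = 31,  a[4] = 28,  a[5] = 40,  a[6] = 49,  a[7] = 13,  a[8] = 43,  a[9] = 37,  a[10] = 4,  a[11] = 22,  a[12] = 7,  a[13] = 10,  a[14] = 55,  a[15] = 46,  a[16] = 25,  a[17] = 52,  a[18] = 1,  a[19] = 34.
The sequence repeats with period 18.
The value 49 first appears (with n ≥ 2) at a[6].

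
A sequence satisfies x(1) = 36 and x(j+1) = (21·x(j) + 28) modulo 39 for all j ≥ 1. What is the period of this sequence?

4

Computing terms: x(1) = 36,  x(2) = 4,  x(3) = 34,  x(4) = 1,  x(5) = 10,  x(6) = 4.
Since x(6) = x(2) = 4, the sequence is eventually periodic: after a pre-period of length 1 it cycles with period 4.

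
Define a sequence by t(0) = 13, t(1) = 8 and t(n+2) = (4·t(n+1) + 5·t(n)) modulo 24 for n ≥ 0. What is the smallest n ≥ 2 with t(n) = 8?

Computing terms: t(0) = 13; t(1) = 8; t(2) = 1; t(3) = 20; t(4) = 13; t(5) = 8.
Since (t(4), t(5)) = (t(0), t(1)) = (13, 8) (two consecutive terms determine the rest), the sequence is periodic with period 4.
The value 8 next appears (with n ≥ 2) at t(5).

5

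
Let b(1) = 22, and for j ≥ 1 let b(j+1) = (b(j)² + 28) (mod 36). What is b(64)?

32

Listing terms: b(1) = 22, b(2) = 8, b(3) = 20, b(4) = 32, b(5) = 8.
Since b(5) = b(2) = 8, the sequence is eventually periodic: after a pre-period of length 1 it cycles with period 3.
For j ≥ 2, b(j) depends only on (j - 2) mod 3. (64 - 2) mod 3 = 2, so b(64) = b(4) = 32.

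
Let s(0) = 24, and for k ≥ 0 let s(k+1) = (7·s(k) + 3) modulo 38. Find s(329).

3

Computing terms: s(0) = 24, s(1) = 19, s(2) = 22, s(3) = 5, s(4) = 0, s(5) = 3, s(6) = 24.
Since s(6) = s(0) = 24, the sequence is periodic with period 6.
So s(329) = s(0 + ((329-0) mod 6)) = s(5) = 3.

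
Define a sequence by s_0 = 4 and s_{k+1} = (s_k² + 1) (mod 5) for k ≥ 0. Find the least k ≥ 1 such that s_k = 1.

s_0 = 4; s_1 = 2; s_2 = 0; s_3 = 1; s_4 = 2.
Since s_4 = s_1 = 2, the sequence is eventually periodic: after a pre-period of length 1 it cycles with period 3.
The value 1 first appears (with k ≥ 1) at s_3.

3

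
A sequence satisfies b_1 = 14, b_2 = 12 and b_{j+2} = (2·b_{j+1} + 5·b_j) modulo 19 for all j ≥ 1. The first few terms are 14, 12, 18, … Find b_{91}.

14

We have b_1 = 14; b_2 = 12; b_3 = 18; b_4 = 1; b_5 = 16; b_6 = 18; b_7 = 2; b_8 = 18; b_9 = 8; b_{10} = 11; b_{11} = 5; b_{12} = 8; b_{13} = 3; b_{14} = 8; b_{15} = 12; b_{16} = 7; b_{17} = 17; b_{18} = 12; b_{19} = 14; b_{20} = 12.
Since (b_{19}, b_{20}) = (b_1, b_2) = (14, 12) (two consecutive terms determine the rest), the sequence is periodic with period 18.
(91 - 1) mod 18 = 0, so b_{91} = b_1 = 14.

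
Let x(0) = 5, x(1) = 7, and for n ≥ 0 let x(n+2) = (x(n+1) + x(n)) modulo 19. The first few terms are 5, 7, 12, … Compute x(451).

x(0) = 5, x(1) = 7, x(2) = 12, x(3) = 0, x(4) = 12, x(5) = 12, x(6) = 5, x(7) = 17, x(8) = 3, x(9) = 1, x(10) = 4, x(11) = 5, x(12) = 9, x(13) = 14, x(14) = 4, x(15) = 18, x(16) = 3, x(17) = 2, x(18) = 5, x(19) = 7.
Since (x(18), x(19)) = (x(0), x(1)) = (5, 7) (two consecutive terms determine the rest), the sequence is periodic with period 18.
So x(451) = x(0 + ((451-0) mod 18)) = x(1) = 7.

7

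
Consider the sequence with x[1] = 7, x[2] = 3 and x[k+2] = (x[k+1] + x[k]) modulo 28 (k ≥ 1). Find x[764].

We have x[1] = 7; x[2] = 3; x[3] = 10; x[4] = 13; x[5] = 23; x[6] = 8; x[7] = 3; x[8] = 11; x[9] = 14; x[10] = 25; x[11] = 11; x[12] = 8; x[13] = 19; x[14] = 27; x[15] = 18; x[16] = 17; x[17] = 7; x[18] = 24; x[19] = 3; x[20] = 27; x[21] = 2; x[22] = 1; x[23] = 3; x[24] = 4; x[25] = 7; x[26] = 11; x[27] = 18; x[28] = 1; x[29] = 19; x[30] = 20; x[31] = 11; x[32] = 3; x[33] = 14; x[34] = 17; x[35] = 3; x[36] = 20; x[37] = 23; x[38] = 15; x[39] = 10; x[40] = 25; x[41] = 7; x[42] = 4; x[43] = 11; x[44] = 15; x[45] = 26; x[46] = 13; x[47] = 11; x[48] = 24; x[49] = 7; x[50] = 3.
Since (x[49], x[50]) = (x[1], x[2]) = (7, 3) (two consecutive terms determine the rest), the sequence is periodic with period 48.
(764 - 1) mod 48 = 43, so x[764] = x[44] = 15.

15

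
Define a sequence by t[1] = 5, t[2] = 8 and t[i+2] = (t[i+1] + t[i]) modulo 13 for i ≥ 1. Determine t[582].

Listing terms: t[1] = 5; t[2] = 8; t[3] = 0; t[4] = 8; t[5] = 8; t[6] = 3; t[7] = 11; t[8] = 1; t[9] = 12; t[10] = 0; t[11] = 12; t[12] = 12; t[13] = 11; t[14] = 10; t[15] = 8; t[16] = 5; t[17] = 0; t[18] = 5; t[19] = 5; t[20] = 10; t[21] = 2; t[22] = 12; t[23] = 1; t[24] = 0; t[25] = 1; t[26] = 1; t[27] = 2; t[28] = 3; t[29] = 5; t[30] = 8.
The sequence repeats with period 28.
(582 - 1) mod 28 = 21, so t[582] = t[22] = 12.

12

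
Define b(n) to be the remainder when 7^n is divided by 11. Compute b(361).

7

Computing terms: b(1) = 7; b(2) = 5; b(3) = 2; b(4) = 3; b(5) = 10; b(6) = 4; b(7) = 6; b(8) = 9; b(9) = 8; b(10) = 1; b(11) = 7.
The sequence repeats with period 10.
(361 - 1) mod 10 = 0, so b(361) = b(1) = 7.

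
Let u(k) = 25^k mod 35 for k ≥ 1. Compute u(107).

u(1) = 25, u(2) = 30, u(3) = 15, u(4) = 25.
The sequence repeats with period 3.
(107 - 1) mod 3 = 1, so u(107) = u(2) = 30.

30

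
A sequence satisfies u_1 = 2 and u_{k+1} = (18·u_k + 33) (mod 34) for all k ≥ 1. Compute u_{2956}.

5

Computing terms: u_1 = 2,  u_2 = 1,  u_3 = 17,  u_4 = 33,  u_5 = 15,  u_6 = 31,  u_7 = 13,  u_8 = 29,  u_9 = 11,  u_{10} = 27,  u_{11} = 9,  u_{12} = 25,  u_{13} = 7,  u_{14} = 23,  u_{15} = 5,  u_{16} = 21,  u_{17} = 3,  u_{18} = 19,  u_{19} = 1.
Since u_{19} = u_2 = 1, the sequence is eventually periodic: after a pre-period of length 1 it cycles with period 17.
For k ≥ 2, u_k depends only on (k - 2) mod 17. (2956 - 2) mod 17 = 13, so u_{2956} = u_{15} = 5.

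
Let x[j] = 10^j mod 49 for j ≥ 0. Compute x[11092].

4

Computing terms: x[0] = 1; x[1] = 10; x[2] = 2; x[3] = 20; x[4] = 4; x[5] = 40; x[6] = 8; x[7] = 31; x[8] = 16; x[9] = 13; x[10] = 32; x[11] = 26; x[12] = 15; x[13] = 3; x[14] = 30; x[15] = 6; x[16] = 11; x[17] = 12; x[18] = 22; x[19] = 24; x[20] = 44; x[21] = 48; x[22] = 39; x[23] = 47; x[24] = 29; x[25] = 45; x[26] = 9; x[27] = 41; x[28] = 18; x[29] = 33; x[30] = 36; x[31] = 17; x[32] = 23; x[33] = 34; x[34] = 46; x[35] = 19; x[36] = 43; x[37] = 38; x[38] = 37; x[39] = 27; x[40] = 25; x[41] = 5; x[42] = 1.
The sequence repeats with period 42.
So x[11092] = x[0 + ((11092-0) mod 42)] = x[4] = 4.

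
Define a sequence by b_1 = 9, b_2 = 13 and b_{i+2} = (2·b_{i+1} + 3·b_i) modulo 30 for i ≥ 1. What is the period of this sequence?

Listing terms: b_1 = 9,  b_2 = 13,  b_3 = 23,  b_4 = 25,  b_5 = 29,  b_6 = 13,  b_7 = 23.
Since (b_6, b_7) = (b_2, b_3) = (13, 23) (two consecutive terms determine the rest), the sequence is eventually periodic: after a pre-period of length 1 it cycles with period 4.

4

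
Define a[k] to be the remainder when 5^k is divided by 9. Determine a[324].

1

We have a[1] = 5, a[2] = 7, a[3] = 8, a[4] = 4, a[5] = 2, a[6] = 1, a[7] = 5.
Since a[7] = a[1] = 5, the sequence is periodic with period 6.
(324 - 1) mod 6 = 5, so a[324] = a[6] = 1.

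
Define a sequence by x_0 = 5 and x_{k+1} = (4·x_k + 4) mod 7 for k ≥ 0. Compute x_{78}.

5

Listing terms: x_0 = 5, x_1 = 3, x_2 = 2, x_3 = 5.
Since x_3 = x_0 = 5, the sequence is periodic with period 3.
(78 - 0) mod 3 = 0, so x_{78} = x_0 = 5.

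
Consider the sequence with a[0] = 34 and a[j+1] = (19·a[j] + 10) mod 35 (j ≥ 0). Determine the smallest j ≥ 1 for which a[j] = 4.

4

We have a[0] = 34; a[1] = 26; a[2] = 14; a[3] = 31; a[4] = 4; a[5] = 16; a[6] = 34.
Since a[6] = a[0] = 34, the sequence is periodic with period 6.
The value 4 first appears (with j ≥ 1) at a[4].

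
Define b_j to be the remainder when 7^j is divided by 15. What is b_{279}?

13

We have b_0 = 1,  b_1 = 7,  b_2 = 4,  b_3 = 13,  b_4 = 1.
The sequence repeats with period 4.
(279 - 0) mod 4 = 3, so b_{279} = b_3 = 13.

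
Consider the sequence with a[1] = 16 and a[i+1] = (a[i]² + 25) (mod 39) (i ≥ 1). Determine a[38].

a[1] = 16; a[2] = 8; a[3] = 11; a[4] = 29; a[5] = 8.
Since a[5] = a[2] = 8, the sequence is eventually periodic: after a pre-period of length 1 it cycles with period 3.
For i ≥ 2, a[i] depends only on (i - 2) mod 3. (38 - 2) mod 3 = 0, so a[38] = a[2] = 8.

8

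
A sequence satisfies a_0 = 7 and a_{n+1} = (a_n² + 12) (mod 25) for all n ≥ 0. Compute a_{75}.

1

We have a_0 = 7, a_1 = 11, a_2 = 8, a_3 = 1, a_4 = 13, a_5 = 6, a_6 = 23, a_7 = 16, a_8 = 18, a_9 = 11.
Since a_9 = a_1 = 11, the sequence is eventually periodic: after a pre-period of length 1 it cycles with period 8.
For n ≥ 1, a_n depends only on (n - 1) mod 8. (75 - 1) mod 8 = 2, so a_{75} = a_3 = 1.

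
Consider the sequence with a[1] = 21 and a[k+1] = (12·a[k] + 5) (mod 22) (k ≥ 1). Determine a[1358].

Computing terms: a[1] = 21,  a[2] = 15,  a[3] = 9,  a[4] = 3,  a[5] = 19,  a[6] = 13,  a[7] = 7,  a[8] = 1,  a[9] = 17,  a[10] = 11,  a[11] = 5,  a[12] = 21.
Since a[12] = a[1] = 21, the sequence is periodic with period 11.
So a[1358] = a[1 + ((1358-1) mod 11)] = a[5] = 19.

19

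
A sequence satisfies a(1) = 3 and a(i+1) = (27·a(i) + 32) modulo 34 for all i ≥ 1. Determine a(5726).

27

Computing terms: a(1) = 3,  a(2) = 11,  a(3) = 23,  a(4) = 7,  a(5) = 17,  a(6) = 15,  a(7) = 29,  a(8) = 33,  a(9) = 5,  a(10) = 31,  a(11) = 19,  a(12) = 1,  a(13) = 25,  a(14) = 27,  a(15) = 13,  a(16) = 9,  a(17) = 3.
Since a(17) = a(1) = 3, the sequence is periodic with period 16.
(5726 - 1) mod 16 = 13, so a(5726) = a(14) = 27.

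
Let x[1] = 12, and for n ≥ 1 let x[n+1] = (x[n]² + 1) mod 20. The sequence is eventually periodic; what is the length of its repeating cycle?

6

x[1] = 12; x[2] = 5; x[3] = 6; x[4] = 17; x[5] = 10; x[6] = 1; x[7] = 2; x[8] = 5.
Since x[8] = x[2] = 5, the sequence is eventually periodic: after a pre-period of length 1 it cycles with period 6.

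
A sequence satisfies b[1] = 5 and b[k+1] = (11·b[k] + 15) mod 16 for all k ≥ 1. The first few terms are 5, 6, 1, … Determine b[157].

13

Computing terms: b[1] = 5, b[2] = 6, b[3] = 1, b[4] = 10, b[5] = 13, b[6] = 14, b[7] = 9, b[8] = 2, b[9] = 5.
The sequence repeats with period 8.
(157 - 1) mod 8 = 4, so b[157] = b[5] = 13.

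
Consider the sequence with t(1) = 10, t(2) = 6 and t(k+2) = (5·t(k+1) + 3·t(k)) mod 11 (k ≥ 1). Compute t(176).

3

We have t(1) = 10, t(2) = 6, t(3) = 5, t(4) = 10, t(5) = 10, t(6) = 3, t(7) = 1, t(8) = 3, t(9) = 7, t(10) = 0, t(11) = 10, t(12) = 6.
Since (t(11), t(12)) = (t(1), t(2)) = (10, 6) (two consecutive terms determine the rest), the sequence is periodic with period 10.
(176 - 1) mod 10 = 5, so t(176) = t(6) = 3.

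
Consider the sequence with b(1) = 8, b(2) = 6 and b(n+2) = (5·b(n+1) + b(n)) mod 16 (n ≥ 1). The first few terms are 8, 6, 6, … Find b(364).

We have b(1) = 8, b(2) = 6, b(3) = 6, b(4) = 4, b(5) = 10, b(6) = 6, b(7) = 8, b(8) = 14, b(9) = 14, b(10) = 4, b(11) = 2, b(12) = 14, b(13) = 8, b(14) = 6.
Since (b(13), b(14)) = (b(1), b(2)) = (8, 6) (two consecutive terms determine the rest), the sequence is periodic with period 12.
So b(364) = b(1 + ((364-1) mod 12)) = b(4) = 4.

4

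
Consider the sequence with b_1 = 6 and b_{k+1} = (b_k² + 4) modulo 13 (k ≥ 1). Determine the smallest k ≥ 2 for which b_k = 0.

Computing terms: b_1 = 6, b_2 = 1, b_3 = 5, b_4 = 3, b_5 = 0, b_6 = 4, b_7 = 7, b_8 = 1.
Since b_8 = b_2 = 1, the sequence is eventually periodic: after a pre-period of length 1 it cycles with period 6.
The value 0 first appears (with k ≥ 2) at b_5.

5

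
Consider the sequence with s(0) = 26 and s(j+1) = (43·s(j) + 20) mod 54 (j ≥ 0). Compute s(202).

Computing terms: s(0) = 26; s(1) = 4; s(2) = 30; s(3) = 14; s(4) = 28; s(5) = 36; s(6) = 2; s(7) = 52; s(8) = 42; s(9) = 44; s(10) = 22; s(11) = 48; s(12) = 32; s(13) = 46; s(14) = 0; s(15) = 20; s(16) = 16; s(17) = 6; s(18) = 8; s(19) = 40; s(20) = 12; s(21) = 50; s(22) = 10; s(23) = 18; s(24) = 38; s(25) = 34; s(26) = 24; s(27) = 26.
The sequence repeats with period 27.
So s(202) = s(0 + ((202-0) mod 27)) = s(13) = 46.

46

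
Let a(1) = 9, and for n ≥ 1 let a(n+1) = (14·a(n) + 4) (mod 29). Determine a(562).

14

a(1) = 9, a(2) = 14, a(3) = 26, a(4) = 20, a(5) = 23, a(6) = 7, a(7) = 15, a(8) = 11, a(9) = 13, a(10) = 12, a(11) = 27, a(12) = 5, a(13) = 16, a(14) = 25, a(15) = 6, a(16) = 1, a(17) = 18, a(18) = 24, a(19) = 21, a(20) = 8, a(21) = 0, a(22) = 4, a(23) = 2, a(24) = 3, a(25) = 17, a(26) = 10, a(27) = 28, a(28) = 19, a(29) = 9.
The sequence repeats with period 28.
So a(562) = a(1 + ((562-1) mod 28)) = a(2) = 14.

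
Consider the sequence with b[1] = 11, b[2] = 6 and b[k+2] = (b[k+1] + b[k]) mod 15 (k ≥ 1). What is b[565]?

Computing terms: b[1] = 11, b[2] = 6, b[3] = 2, b[4] = 8, b[5] = 10, b[6] = 3, b[7] = 13, b[8] = 1, b[9] = 14, b[10] = 0, b[11] = 14, b[12] = 14, b[13] = 13, b[14] = 12, b[15] = 10, b[16] = 7, b[17] = 2, b[18] = 9, b[19] = 11, b[20] = 5, b[21] = 1, b[22] = 6, b[23] = 7, b[24] = 13, b[25] = 5, b[26] = 3, b[27] = 8, b[28] = 11, b[29] = 4, b[30] = 0, b[31] = 4, b[32] = 4, b[33] = 8, b[34] = 12, b[35] = 5, b[36] = 2, b[37] = 7, b[38] = 9, b[39] = 1, b[40] = 10, b[41] = 11, b[42] = 6.
Since (b[41], b[42]) = (b[1], b[2]) = (11, 6) (two consecutive terms determine the rest), the sequence is periodic with period 40.
(565 - 1) mod 40 = 4, so b[565] = b[5] = 10.

10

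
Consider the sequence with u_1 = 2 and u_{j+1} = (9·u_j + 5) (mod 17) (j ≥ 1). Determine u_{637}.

1

u_1 = 2, u_2 = 6, u_3 = 8, u_4 = 9, u_5 = 1, u_6 = 14, u_7 = 12, u_8 = 11, u_9 = 2.
The sequence repeats with period 8.
(637 - 1) mod 8 = 4, so u_{637} = u_5 = 1.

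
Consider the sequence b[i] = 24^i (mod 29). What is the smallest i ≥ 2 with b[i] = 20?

Computing terms: b[1] = 24, b[2] = 25, b[3] = 20, b[4] = 16, b[5] = 7, b[6] = 23, b[7] = 1, b[8] = 24.
The sequence repeats with period 7.
The value 20 first appears (with i ≥ 2) at b[3].

3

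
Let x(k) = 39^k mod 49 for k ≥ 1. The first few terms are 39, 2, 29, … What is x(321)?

x(1) = 39, x(2) = 2, x(3) = 29, x(4) = 4, x(5) = 9, x(6) = 8, x(7) = 18, x(8) = 16, x(9) = 36, x(10) = 32, x(11) = 23, x(12) = 15, x(13) = 46, x(14) = 30, x(15) = 43, x(16) = 11, x(17) = 37, x(18) = 22, x(19) = 25, x(20) = 44, x(21) = 1, x(22) = 39.
The sequence repeats with period 21.
So x(321) = x(1 + ((321-1) mod 21)) = x(6) = 8.

8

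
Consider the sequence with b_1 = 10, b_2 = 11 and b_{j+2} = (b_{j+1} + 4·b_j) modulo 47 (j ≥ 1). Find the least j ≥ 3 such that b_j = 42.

7

Listing terms: b_1 = 10; b_2 = 11; b_3 = 4; b_4 = 1; b_5 = 17; b_6 = 21; b_7 = 42; b_8 = 32; b_9 = 12; b_{10} = 46; b_{11} = 0; b_{12} = 43; b_{13} = 43; b_{14} = 27; b_{15} = 11; b_{16} = 25; b_{17} = 22; b_{18} = 28; b_{19} = 22; b_{20} = 40; b_{21} = 34; b_{22} = 6; b_{23} = 1; b_{24} = 25; b_{25} = 29; b_{26} = 35; b_{27} = 10; b_{28} = 9; b_{29} = 2; b_{30} = 38; b_{31} = 46; b_{32} = 10; b_{33} = 6; b_{34} = 46; b_{35} = 23; b_{36} = 19; b_{37} = 17; b_{38} = 46; b_{39} = 20; b_{40} = 16; b_{41} = 2; b_{42} = 19; b_{43} = 27; b_{44} = 9; b_{45} = 23; b_{46} = 12; b_{47} = 10; b_{48} = 11.
The sequence repeats with period 46.
The value 42 first appears (with j ≥ 3) at b_7.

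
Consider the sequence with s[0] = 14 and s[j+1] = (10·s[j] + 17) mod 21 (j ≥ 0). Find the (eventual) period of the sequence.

6

Listing terms: s[0] = 14, s[1] = 10, s[2] = 12, s[3] = 11, s[4] = 1, s[5] = 6, s[6] = 14.
The sequence repeats with period 6.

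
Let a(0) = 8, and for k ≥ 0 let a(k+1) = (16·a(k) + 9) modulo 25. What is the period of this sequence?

25

Computing terms: a(0) = 8; a(1) = 12; a(2) = 1; a(3) = 0; a(4) = 9; a(5) = 3; a(6) = 7; a(7) = 21; a(8) = 20; a(9) = 4; a(10) = 23; a(11) = 2; a(12) = 16; a(13) = 15; a(14) = 24; a(15) = 18; a(16) = 22; a(17) = 11; a(18) = 10; a(19) = 19; a(20) = 13; a(21) = 17; a(22) = 6; a(23) = 5; a(24) = 14; a(25) = 8.
Since a(25) = a(0) = 8, the sequence is periodic with period 25.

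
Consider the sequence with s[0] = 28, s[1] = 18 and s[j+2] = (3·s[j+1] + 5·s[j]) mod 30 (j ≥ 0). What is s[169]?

18

Computing terms: s[0] = 28, s[1] = 18, s[2] = 14, s[3] = 12, s[4] = 16, s[5] = 18, s[6] = 14.
Since (s[5], s[6]) = (s[1], s[2]) = (18, 14) (two consecutive terms determine the rest), the sequence is eventually periodic: after a pre-period of length 1 it cycles with period 4.
For j ≥ 1, s[j] depends only on (j - 1) mod 4. (169 - 1) mod 4 = 0, so s[169] = s[1] = 18.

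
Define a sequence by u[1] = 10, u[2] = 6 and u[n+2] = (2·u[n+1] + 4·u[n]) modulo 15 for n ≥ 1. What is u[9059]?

13

Listing terms: u[1] = 10,  u[2] = 6,  u[3] = 7,  u[4] = 8,  u[5] = 14,  u[6] = 0,  u[7] = 11,  u[8] = 7,  u[9] = 13,  u[10] = 9,  u[11] = 10,  u[12] = 11,  u[13] = 2,  u[14] = 3,  u[15] = 14,  u[16] = 10,  u[17] = 1,  u[18] = 12,  u[19] = 13,  u[20] = 14,  u[21] = 5,  u[22] = 6,  u[23] = 2,  u[24] = 13,  u[25] = 4,  u[26] = 0,  u[27] = 1,  u[28] = 2,  u[29] = 8,  u[30] = 9,  u[31] = 5,  u[32] = 1,  u[33] = 7,  u[34] = 3,  u[35] = 4,  u[36] = 5,  u[37] = 11,  u[38] = 12,  u[39] = 8,  u[40] = 4,  u[41] = 10,  u[42] = 6.
Since (u[41], u[42]) = (u[1], u[2]) = (10, 6) (two consecutive terms determine the rest), the sequence is periodic with period 40.
So u[9059] = u[1 + ((9059-1) mod 40)] = u[19] = 13.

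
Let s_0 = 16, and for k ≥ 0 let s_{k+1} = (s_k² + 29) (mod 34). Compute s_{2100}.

14

We have s_0 = 16; s_1 = 13; s_2 = 28; s_3 = 31; s_4 = 4; s_5 = 11; s_6 = 14; s_7 = 21; s_8 = 28.
Since s_8 = s_2 = 28, the sequence is eventually periodic: after a pre-period of length 2 it cycles with period 6.
For k ≥ 2, s_k depends only on (k - 2) mod 6. (2100 - 2) mod 6 = 4, so s_{2100} = s_6 = 14.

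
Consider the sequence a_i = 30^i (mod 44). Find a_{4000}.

a_1 = 30; a_2 = 20; a_3 = 28; a_4 = 4; a_5 = 32; a_6 = 36; a_7 = 24; a_8 = 16; a_9 = 40; a_{10} = 12; a_{11} = 8; a_{12} = 20.
Since a_{12} = a_2 = 20, the sequence is eventually periodic: after a pre-period of length 1 it cycles with period 10.
For i ≥ 2, a_i depends only on (i - 2) mod 10. (4000 - 2) mod 10 = 8, so a_{4000} = a_{10} = 12.

12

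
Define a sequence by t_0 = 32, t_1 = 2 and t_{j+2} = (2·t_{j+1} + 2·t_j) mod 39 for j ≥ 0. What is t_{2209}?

2

t_0 = 32, t_1 = 2, t_2 = 29, t_3 = 23, t_4 = 26, t_5 = 20, t_6 = 14, t_7 = 29, t_8 = 8, t_9 = 35, t_{10} = 8, t_{11} = 8, t_{12} = 32, t_{13} = 2.
Since (t_{12}, t_{13}) = (t_0, t_1) = (32, 2) (two consecutive terms determine the rest), the sequence is periodic with period 12.
(2209 - 0) mod 12 = 1, so t_{2209} = t_1 = 2.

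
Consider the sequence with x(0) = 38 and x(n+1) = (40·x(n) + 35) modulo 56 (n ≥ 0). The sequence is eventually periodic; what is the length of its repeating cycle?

6

We have x(0) = 38; x(1) = 43; x(2) = 19; x(3) = 11; x(4) = 27; x(5) = 51; x(6) = 3; x(7) = 43.
Since x(7) = x(1) = 43, the sequence is eventually periodic: after a pre-period of length 1 it cycles with period 6.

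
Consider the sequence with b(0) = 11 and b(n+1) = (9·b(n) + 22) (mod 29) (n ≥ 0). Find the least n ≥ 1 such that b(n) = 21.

4

b(0) = 11; b(1) = 5; b(2) = 9; b(3) = 16; b(4) = 21; b(5) = 8; b(6) = 7; b(7) = 27; b(8) = 4; b(9) = 0; b(10) = 22; b(11) = 17; b(12) = 1; b(13) = 2; b(14) = 11.
The sequence repeats with period 14.
The value 21 first appears (with n ≥ 1) at b(4).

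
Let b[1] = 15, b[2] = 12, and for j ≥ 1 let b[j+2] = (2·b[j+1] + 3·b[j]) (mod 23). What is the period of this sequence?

22

b[1] = 15; b[2] = 12; b[3] = 0; b[4] = 13; b[5] = 3; b[6] = 22; b[7] = 7; b[8] = 11; b[9] = 20; b[10] = 4; b[11] = 22; b[12] = 10; b[13] = 17; b[14] = 18; b[15] = 18; b[16] = 21; b[17] = 4; b[18] = 2; b[19] = 16; b[20] = 15; b[21] = 9; b[22] = 17; b[23] = 15; b[24] = 12.
The sequence repeats with period 22.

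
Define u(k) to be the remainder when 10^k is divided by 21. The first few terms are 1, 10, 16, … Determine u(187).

10

Computing terms: u(0) = 1; u(1) = 10; u(2) = 16; u(3) = 13; u(4) = 4; u(5) = 19; u(6) = 1.
The sequence repeats with period 6.
(187 - 0) mod 6 = 1, so u(187) = u(1) = 10.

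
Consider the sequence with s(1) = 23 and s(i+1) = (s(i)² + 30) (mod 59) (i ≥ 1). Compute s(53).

s(1) = 23,  s(2) = 28,  s(3) = 47,  s(4) = 56,  s(5) = 39,  s(6) = 17,  s(7) = 24,  s(8) = 16,  s(9) = 50,  s(10) = 52,  s(11) = 20,  s(12) = 17.
Since s(12) = s(6) = 17, the sequence is eventually periodic: after a pre-period of length 5 it cycles with period 6.
For i ≥ 6, s(i) depends only on (i - 6) mod 6. (53 - 6) mod 6 = 5, so s(53) = s(11) = 20.

20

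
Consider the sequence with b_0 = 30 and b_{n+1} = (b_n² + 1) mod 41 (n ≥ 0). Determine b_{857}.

Listing terms: b_0 = 30,  b_1 = 40,  b_2 = 2,  b_3 = 5,  b_4 = 26,  b_5 = 21,  b_6 = 32,  b_7 = 0,  b_8 = 1,  b_9 = 2.
Since b_9 = b_2 = 2, the sequence is eventually periodic: after a pre-period of length 2 it cycles with period 7.
For n ≥ 2, b_n depends only on (n - 2) mod 7. (857 - 2) mod 7 = 1, so b_{857} = b_3 = 5.

5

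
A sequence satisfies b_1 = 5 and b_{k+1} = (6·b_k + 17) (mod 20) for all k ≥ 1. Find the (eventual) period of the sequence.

5

Computing terms: b_1 = 5, b_2 = 7, b_3 = 19, b_4 = 11, b_5 = 3, b_6 = 15, b_7 = 7.
Since b_7 = b_2 = 7, the sequence is eventually periodic: after a pre-period of length 1 it cycles with period 5.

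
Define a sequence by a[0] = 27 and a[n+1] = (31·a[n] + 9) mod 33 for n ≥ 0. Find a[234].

a[0] = 27; a[1] = 21; a[2] = 0; a[3] = 9; a[4] = 24; a[5] = 27.
Since a[5] = a[0] = 27, the sequence is periodic with period 5.
So a[234] = a[0 + ((234-0) mod 5)] = a[4] = 24.

24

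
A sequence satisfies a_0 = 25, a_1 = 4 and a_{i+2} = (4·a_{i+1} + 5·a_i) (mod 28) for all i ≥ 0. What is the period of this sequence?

We have a_0 = 25; a_1 = 4; a_2 = 1; a_3 = 24; a_4 = 17; a_5 = 20; a_6 = 25; a_7 = 4.
The sequence repeats with period 6.

6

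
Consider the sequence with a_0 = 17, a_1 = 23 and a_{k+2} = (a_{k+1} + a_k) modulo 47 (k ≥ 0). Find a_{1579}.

Computing terms: a_0 = 17; a_1 = 23; a_2 = 40; a_3 = 16; a_4 = 9; a_5 = 25; a_6 = 34; a_7 = 12; a_8 = 46; a_9 = 11; a_{10} = 10; a_{11} = 21; a_{12} = 31; a_{13} = 5; a_{14} = 36; a_{15} = 41; a_{16} = 30; a_{17} = 24; a_{18} = 7; a_{19} = 31; a_{20} = 38; a_{21} = 22; a_{22} = 13; a_{23} = 35; a_{24} = 1; a_{25} = 36; a_{26} = 37; a_{27} = 26; a_{28} = 16; a_{29} = 42; a_{30} = 11; a_{31} = 6; a_{32} = 17; a_{33} = 23.
The sequence repeats with period 32.
So a_{1579} = a_{0 + ((1579-0) mod 32)} = a_{11} = 21.

21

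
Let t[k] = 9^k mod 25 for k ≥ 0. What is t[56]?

t[0] = 1; t[1] = 9; t[2] = 6; t[3] = 4; t[4] = 11; t[5] = 24; t[6] = 16; t[7] = 19; t[8] = 21; t[9] = 14; t[10] = 1.
The sequence repeats with period 10.
(56 - 0) mod 10 = 6, so t[56] = t[6] = 16.

16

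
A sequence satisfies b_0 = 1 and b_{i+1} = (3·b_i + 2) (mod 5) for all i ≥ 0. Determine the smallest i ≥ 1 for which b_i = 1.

Computing terms: b_0 = 1, b_1 = 0, b_2 = 2, b_3 = 3, b_4 = 1.
Since b_4 = b_0 = 1, the sequence is periodic with period 4.
The value 1 next appears (with i ≥ 1) at b_4.

4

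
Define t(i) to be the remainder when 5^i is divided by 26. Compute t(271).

Computing terms: t(0) = 1; t(1) = 5; t(2) = 25; t(3) = 21; t(4) = 1.
The sequence repeats with period 4.
(271 - 0) mod 4 = 3, so t(271) = t(3) = 21.

21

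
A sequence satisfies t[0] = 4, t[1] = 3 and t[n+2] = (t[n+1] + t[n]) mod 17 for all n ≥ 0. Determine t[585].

16

Listing terms: t[0] = 4,  t[1] = 3,  t[2] = 7,  t[3] = 10,  t[4] = 0,  t[5] = 10,  t[6] = 10,  t[7] = 3,  t[8] = 13,  t[9] = 16,  t[10] = 12,  t[11] = 11,  t[12] = 6,  t[13] = 0,  t[14] = 6,  t[15] = 6,  t[16] = 12,  t[17] = 1,  t[18] = 13,  t[19] = 14,  t[20] = 10,  t[21] = 7,  t[22] = 0,  t[23] = 7,  t[24] = 7,  t[25] = 14,  t[26] = 4,  t[27] = 1,  t[28] = 5,  t[29] = 6,  t[30] = 11,  t[31] = 0,  t[32] = 11,  t[33] = 11,  t[34] = 5,  t[35] = 16,  t[36] = 4,  t[37] = 3.
Since (t[36], t[37]) = (t[0], t[1]) = (4, 3) (two consecutive terms determine the rest), the sequence is periodic with period 36.
(585 - 0) mod 36 = 9, so t[585] = t[9] = 16.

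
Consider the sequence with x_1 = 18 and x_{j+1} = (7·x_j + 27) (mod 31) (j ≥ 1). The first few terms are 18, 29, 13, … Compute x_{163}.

x_1 = 18,  x_2 = 29,  x_3 = 13,  x_4 = 25,  x_5 = 16,  x_6 = 15,  x_7 = 8,  x_8 = 21,  x_9 = 19,  x_{10} = 5,  x_{11} = 0,  x_{12} = 27,  x_{13} = 30,  x_{14} = 20,  x_{15} = 12,  x_{16} = 18.
Since x_{16} = x_1 = 18, the sequence is periodic with period 15.
(163 - 1) mod 15 = 12, so x_{163} = x_{13} = 30.

30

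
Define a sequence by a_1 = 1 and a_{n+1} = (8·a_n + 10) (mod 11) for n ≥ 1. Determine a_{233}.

0

Computing terms: a_1 = 1; a_2 = 7; a_3 = 0; a_4 = 10; a_5 = 2; a_6 = 4; a_7 = 9; a_8 = 5; a_9 = 6; a_{10} = 3; a_{11} = 1.
The sequence repeats with period 10.
So a_{233} = a_{1 + ((233-1) mod 10)} = a_3 = 0.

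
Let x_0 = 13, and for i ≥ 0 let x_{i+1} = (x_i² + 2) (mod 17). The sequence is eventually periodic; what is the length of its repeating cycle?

4

Computing terms: x_0 = 13; x_1 = 1; x_2 = 3; x_3 = 11; x_4 = 4; x_5 = 1.
Since x_5 = x_1 = 1, the sequence is eventually periodic: after a pre-period of length 1 it cycles with period 4.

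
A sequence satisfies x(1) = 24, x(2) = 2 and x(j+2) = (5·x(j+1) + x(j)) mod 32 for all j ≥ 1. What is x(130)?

Listing terms: x(1) = 24,  x(2) = 2,  x(3) = 2,  x(4) = 12,  x(5) = 30,  x(6) = 2,  x(7) = 8,  x(8) = 10,  x(9) = 26,  x(10) = 12,  x(11) = 22,  x(12) = 26,  x(13) = 24,  x(14) = 18,  x(15) = 18,  x(16) = 12,  x(17) = 14,  x(18) = 18,  x(19) = 8,  x(20) = 26,  x(21) = 10,  x(22) = 12,  x(23) = 6,  x(24) = 10,  x(25) = 24,  x(26) = 2.
The sequence repeats with period 24.
So x(130) = x(1 + ((130-1) mod 24)) = x(10) = 12.

12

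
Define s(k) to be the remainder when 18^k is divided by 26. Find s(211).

s(0) = 1; s(1) = 18; s(2) = 12; s(3) = 8; s(4) = 14; s(5) = 18.
Since s(5) = s(1) = 18, the sequence is eventually periodic: after a pre-period of length 1 it cycles with period 4.
For k ≥ 1, s(k) depends only on (k - 1) mod 4. (211 - 1) mod 4 = 2, so s(211) = s(3) = 8.

8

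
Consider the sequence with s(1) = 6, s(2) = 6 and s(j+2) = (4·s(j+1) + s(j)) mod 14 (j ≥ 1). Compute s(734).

6

Listing terms: s(1) = 6; s(2) = 6; s(3) = 2; s(4) = 0; s(5) = 2; s(6) = 8; s(7) = 6; s(8) = 4; s(9) = 8; s(10) = 8; s(11) = 12; s(12) = 0; s(13) = 12; s(14) = 6; s(15) = 8; s(16) = 10; s(17) = 6; s(18) = 6.
The sequence repeats with period 16.
So s(734) = s(1 + ((734-1) mod 16)) = s(14) = 6.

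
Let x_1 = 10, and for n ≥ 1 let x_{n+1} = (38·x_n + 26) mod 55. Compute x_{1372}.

43

Listing terms: x_1 = 10, x_2 = 21, x_3 = 54, x_4 = 43, x_5 = 10.
The sequence repeats with period 4.
So x_{1372} = x_{1 + ((1372-1) mod 4)} = x_4 = 43.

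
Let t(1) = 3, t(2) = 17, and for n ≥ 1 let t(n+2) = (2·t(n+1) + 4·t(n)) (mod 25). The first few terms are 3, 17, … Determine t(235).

24

We have t(1) = 3, t(2) = 17, t(3) = 21, t(4) = 10, t(5) = 4, t(6) = 23, t(7) = 12, t(8) = 16, t(9) = 5, t(10) = 24, t(11) = 18, t(12) = 7, t(13) = 11, t(14) = 0, t(15) = 19, t(16) = 13, t(17) = 2, t(18) = 6, t(19) = 20, t(20) = 14, t(21) = 8, t(22) = 22, t(23) = 1, t(24) = 15, t(25) = 9, t(26) = 3, t(27) = 17.
Since (t(26), t(27)) = (t(1), t(2)) = (3, 17) (two consecutive terms determine the rest), the sequence is periodic with period 25.
(235 - 1) mod 25 = 9, so t(235) = t(10) = 24.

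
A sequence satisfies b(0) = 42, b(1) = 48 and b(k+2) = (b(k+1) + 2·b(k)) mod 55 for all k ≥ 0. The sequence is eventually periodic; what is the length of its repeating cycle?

10

We have b(0) = 42, b(1) = 48, b(2) = 22, b(3) = 8, b(4) = 52, b(5) = 13, b(6) = 7, b(7) = 33, b(8) = 47, b(9) = 3, b(10) = 42, b(11) = 48.
The sequence repeats with period 10.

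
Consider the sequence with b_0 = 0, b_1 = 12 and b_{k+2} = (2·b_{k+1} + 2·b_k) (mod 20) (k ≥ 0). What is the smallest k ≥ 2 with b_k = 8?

5

We have b_0 = 0, b_1 = 12, b_2 = 4, b_3 = 12, b_4 = 12, b_5 = 8, b_6 = 0, b_7 = 16, b_8 = 12, b_9 = 16, b_{10} = 16, b_{11} = 4, b_{12} = 0, b_{13} = 8, b_{14} = 16, b_{15} = 8, b_{16} = 8, b_{17} = 12, b_{18} = 0, b_{19} = 4, b_{20} = 8, b_{21} = 4, b_{22} = 4, b_{23} = 16, b_{24} = 0, b_{25} = 12.
Since (b_{24}, b_{25}) = (b_0, b_1) = (0, 12) (two consecutive terms determine the rest), the sequence is periodic with period 24.
The value 8 first appears (with k ≥ 2) at b_5.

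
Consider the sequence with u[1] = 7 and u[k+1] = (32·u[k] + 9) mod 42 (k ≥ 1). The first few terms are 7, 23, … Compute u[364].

35

Computing terms: u[1] = 7,  u[2] = 23,  u[3] = 31,  u[4] = 35,  u[5] = 37,  u[6] = 17,  u[7] = 7.
Since u[7] = u[1] = 7, the sequence is periodic with period 6.
(364 - 1) mod 6 = 3, so u[364] = u[4] = 35.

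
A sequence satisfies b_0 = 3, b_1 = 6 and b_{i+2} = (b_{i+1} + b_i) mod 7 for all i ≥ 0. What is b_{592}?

b_0 = 3,  b_1 = 6,  b_2 = 2,  b_3 = 1,  b_4 = 3,  b_5 = 4,  b_6 = 0,  b_7 = 4,  b_8 = 4,  b_9 = 1,  b_{10} = 5,  b_{11} = 6,  b_{12} = 4,  b_{13} = 3,  b_{14} = 0,  b_{15} = 3,  b_{16} = 3,  b_{17} = 6.
The sequence repeats with period 16.
So b_{592} = b_{0 + ((592-0) mod 16)} = b_0 = 3.

3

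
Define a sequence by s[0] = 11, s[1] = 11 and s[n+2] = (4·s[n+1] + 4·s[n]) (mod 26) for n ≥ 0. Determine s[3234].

We have s[0] = 11,  s[1] = 11,  s[2] = 10,  s[3] = 6,  s[4] = 12,  s[5] = 20,  s[6] = 24,  s[7] = 20,  s[8] = 20,  s[9] = 4,  s[10] = 18,  s[11] = 10,  s[12] = 8,  s[13] = 20,  s[14] = 8,  s[15] = 8,  s[16] = 12,  s[17] = 2,  s[18] = 4,  s[19] = 24,  s[20] = 8,  s[21] = 24,  s[22] = 24,  s[23] = 10,  s[24] = 6.
Since (s[23], s[24]) = (s[2], s[3]) = (10, 6) (two consecutive terms determine the rest), the sequence is eventually periodic: after a pre-period of length 2 it cycles with period 21.
For n ≥ 2, s[n] depends only on (n - 2) mod 21. (3234 - 2) mod 21 = 19, so s[3234] = s[21] = 24.

24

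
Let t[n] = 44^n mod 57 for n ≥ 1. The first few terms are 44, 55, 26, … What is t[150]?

Listing terms: t[1] = 44; t[2] = 55; t[3] = 26; t[4] = 4; t[5] = 5; t[6] = 49; t[7] = 47; t[8] = 16; t[9] = 20; t[10] = 25; t[11] = 17; t[12] = 7; t[13] = 23; t[14] = 43; t[15] = 11; t[16] = 28; t[17] = 35; t[18] = 1; t[19] = 44.
Since t[19] = t[1] = 44, the sequence is periodic with period 18.
So t[150] = t[1 + ((150-1) mod 18)] = t[6] = 49.

49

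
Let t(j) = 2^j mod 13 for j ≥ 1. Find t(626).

4

We have t(1) = 2; t(2) = 4; t(3) = 8; t(4) = 3; t(5) = 6; t(6) = 12; t(7) = 11; t(8) = 9; t(9) = 5; t(10) = 10; t(11) = 7; t(12) = 1; t(13) = 2.
Since t(13) = t(1) = 2, the sequence is periodic with period 12.
So t(626) = t(1 + ((626-1) mod 12)) = t(2) = 4.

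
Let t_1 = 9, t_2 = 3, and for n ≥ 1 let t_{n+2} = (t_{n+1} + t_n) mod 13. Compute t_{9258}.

11

t_1 = 9; t_2 = 3; t_3 = 12; t_4 = 2; t_5 = 1; t_6 = 3; t_7 = 4; t_8 = 7; t_9 = 11; t_{10} = 5; t_{11} = 3; t_{12} = 8; t_{13} = 11; t_{14} = 6; t_{15} = 4; t_{16} = 10; t_{17} = 1; t_{18} = 11; t_{19} = 12; t_{20} = 10; t_{21} = 9; t_{22} = 6; t_{23} = 2; t_{24} = 8; t_{25} = 10; t_{26} = 5; t_{27} = 2; t_{28} = 7; t_{29} = 9; t_{30} = 3.
Since (t_{29}, t_{30}) = (t_1, t_2) = (9, 3) (two consecutive terms determine the rest), the sequence is periodic with period 28.
(9258 - 1) mod 28 = 17, so t_{9258} = t_{18} = 11.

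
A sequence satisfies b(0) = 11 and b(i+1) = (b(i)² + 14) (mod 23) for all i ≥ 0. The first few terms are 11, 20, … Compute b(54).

14

Computing terms: b(0) = 11; b(1) = 20; b(2) = 0; b(3) = 14; b(4) = 3; b(5) = 0.
Since b(5) = b(2) = 0, the sequence is eventually periodic: after a pre-period of length 2 it cycles with period 3.
For i ≥ 2, b(i) depends only on (i - 2) mod 3. (54 - 2) mod 3 = 1, so b(54) = b(3) = 14.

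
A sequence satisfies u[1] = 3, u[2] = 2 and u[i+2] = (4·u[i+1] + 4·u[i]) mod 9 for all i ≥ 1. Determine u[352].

2

Computing terms: u[1] = 3,  u[2] = 2,  u[3] = 2,  u[4] = 7,  u[5] = 0,  u[6] = 1,  u[7] = 4,  u[8] = 2,  u[9] = 6,  u[10] = 5,  u[11] = 8,  u[12] = 7,  u[13] = 6,  u[14] = 7,  u[15] = 7,  u[16] = 2,  u[17] = 0,  u[18] = 8,  u[19] = 5,  u[20] = 7,  u[21] = 3,  u[22] = 4,  u[23] = 1,  u[24] = 2,  u[25] = 3,  u[26] = 2.
The sequence repeats with period 24.
So u[352] = u[1 + ((352-1) mod 24)] = u[16] = 2.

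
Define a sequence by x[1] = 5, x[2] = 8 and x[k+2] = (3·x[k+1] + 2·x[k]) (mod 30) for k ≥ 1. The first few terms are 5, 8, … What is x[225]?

x[1] = 5,  x[2] = 8,  x[3] = 4,  x[4] = 28,  x[5] = 2,  x[6] = 2,  x[7] = 10,  x[8] = 4,  x[9] = 2,  x[10] = 14,  x[11] = 16,  x[12] = 16,  x[13] = 20,  x[14] = 2,  x[15] = 16,  x[16] = 22,  x[17] = 8,  x[18] = 8,  x[19] = 10,  x[20] = 16,  x[21] = 8,  x[22] = 26,  x[23] = 4,  x[24] = 4,  x[25] = 20,  x[26] = 8,  x[27] = 4.
Since (x[26], x[27]) = (x[2], x[3]) = (8, 4) (two consecutive terms determine the rest), the sequence is eventually periodic: after a pre-period of length 1 it cycles with period 24.
For k ≥ 2, x[k] depends only on (k - 2) mod 24. (225 - 2) mod 24 = 7, so x[225] = x[9] = 2.

2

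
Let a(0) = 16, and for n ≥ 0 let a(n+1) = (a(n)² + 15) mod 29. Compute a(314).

28

We have a(0) = 16, a(1) = 10, a(2) = 28, a(3) = 16.
Since a(3) = a(0) = 16, the sequence is periodic with period 3.
So a(314) = a(0 + ((314-0) mod 3)) = a(2) = 28.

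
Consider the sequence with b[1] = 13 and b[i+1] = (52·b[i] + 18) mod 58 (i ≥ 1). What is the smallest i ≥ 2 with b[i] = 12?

Listing terms: b[1] = 13,  b[2] = 56,  b[3] = 30,  b[4] = 12,  b[5] = 4,  b[6] = 52,  b[7] = 54,  b[8] = 42,  b[9] = 56.
Since b[9] = b[2] = 56, the sequence is eventually periodic: after a pre-period of length 1 it cycles with period 7.
The value 12 first appears (with i ≥ 2) at b[4].

4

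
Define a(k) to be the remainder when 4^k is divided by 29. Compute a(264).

Computing terms: a(0) = 1,  a(1) = 4,  a(2) = 16,  a(3) = 6,  a(4) = 24,  a(5) = 9,  a(6) = 7,  a(7) = 28,  a(8) = 25,  a(9) = 13,  a(10) = 23,  a(11) = 5,  a(12) = 20,  a(13) = 22,  a(14) = 1.
The sequence repeats with period 14.
So a(264) = a(0 + ((264-0) mod 14)) = a(12) = 20.

20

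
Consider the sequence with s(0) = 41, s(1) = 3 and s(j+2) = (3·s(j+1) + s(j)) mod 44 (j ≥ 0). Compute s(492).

Listing terms: s(0) = 41,  s(1) = 3,  s(2) = 6,  s(3) = 21,  s(4) = 25,  s(5) = 8,  s(6) = 5,  s(7) = 23,  s(8) = 30,  s(9) = 25,  s(10) = 17,  s(11) = 32,  s(12) = 25,  s(13) = 19,  s(14) = 38,  s(15) = 1,  s(16) = 41,  s(17) = 36,  s(18) = 17,  s(19) = 43,  s(20) = 14,  s(21) = 41,  s(22) = 5,  s(23) = 12,  s(24) = 41,  s(25) = 3.
The sequence repeats with period 24.
(492 - 0) mod 24 = 12, so s(492) = s(12) = 25.

25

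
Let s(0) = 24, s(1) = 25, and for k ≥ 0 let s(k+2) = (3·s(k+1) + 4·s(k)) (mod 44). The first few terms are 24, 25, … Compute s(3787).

s(0) = 24; s(1) = 25; s(2) = 39; s(3) = 41; s(4) = 15; s(5) = 33; s(6) = 27; s(7) = 37; s(8) = 43; s(9) = 13; s(10) = 35; s(11) = 25; s(12) = 39.
Since (s(11), s(12)) = (s(1), s(2)) = (25, 39) (two consecutive terms determine the rest), the sequence is eventually periodic: after a pre-period of length 1 it cycles with period 10.
For k ≥ 1, s(k) depends only on (k - 1) mod 10. (3787 - 1) mod 10 = 6, so s(3787) = s(7) = 37.

37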